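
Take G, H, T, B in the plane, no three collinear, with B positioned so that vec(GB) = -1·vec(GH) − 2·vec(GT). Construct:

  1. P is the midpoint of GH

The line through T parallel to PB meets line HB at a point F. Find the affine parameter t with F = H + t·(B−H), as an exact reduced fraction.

t = 7/2

Choose coordinates G = (0, 0), H = (1, 0), T = (0, 1), B = (-1, -2).
1. P is the midpoint of GH ⇒ P = (1/2, 0)
through T parallel to PB: direction (-3/2, -2); meets HB at F = (-6, -7)
F = H + t·(B−H) with t = 7/2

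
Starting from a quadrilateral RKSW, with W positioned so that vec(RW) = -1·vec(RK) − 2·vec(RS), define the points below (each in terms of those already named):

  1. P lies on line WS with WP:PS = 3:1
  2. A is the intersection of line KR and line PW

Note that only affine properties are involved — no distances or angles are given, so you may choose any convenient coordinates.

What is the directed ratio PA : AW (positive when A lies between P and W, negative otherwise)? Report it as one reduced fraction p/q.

PA:AW = 1/8

Set R = (0, 0), K = (1, 0), S = (0, 1), W = (-1, -2); any affine frame gives the same invariant.
1. P lies on line WS with WP:PS = 3:1 ⇒ P = (-1/4, 1/4)
2. A is the intersection of line KR and line PW ⇒ A = (-1/3, 0)
A = P + t·(W−P) with t = 1/9, so PA:AW = t:(1−t) = 1/9:8/9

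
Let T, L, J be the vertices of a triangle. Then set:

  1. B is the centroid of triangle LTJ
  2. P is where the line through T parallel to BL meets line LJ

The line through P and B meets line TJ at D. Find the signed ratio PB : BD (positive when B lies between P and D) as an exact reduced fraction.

Assign T = (0, 0), L = (1, 0), J = (0, 1) — the answer is frame-independent, so this choice is without loss of generality.
1. B is the centroid of triangle LTJ ⇒ B = (1/3, 1/3)
2. P is where the line through T parallel to BL meets line LJ ⇒ P = (2, -1)
line PB meets TJ at D = (0, 3/5)
B = P + t·(D−P) with t = 5/6, so PB:BD = 5/6:1/6

PB:BD = 5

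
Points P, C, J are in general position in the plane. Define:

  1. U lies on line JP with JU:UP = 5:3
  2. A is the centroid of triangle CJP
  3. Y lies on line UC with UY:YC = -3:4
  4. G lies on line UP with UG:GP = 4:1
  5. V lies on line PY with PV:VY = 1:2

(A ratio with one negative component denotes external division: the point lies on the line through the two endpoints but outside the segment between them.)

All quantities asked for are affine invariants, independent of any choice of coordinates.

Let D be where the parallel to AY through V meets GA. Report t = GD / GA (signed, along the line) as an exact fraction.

t = 1/5

Assign P = (0, 0), C = (1, 0), J = (0, 1) — the answer is frame-independent, so this choice is without loss of generality.
1. U lies on line JP with JU:UP = 5:3 ⇒ U = (0, 3/8)
2. A is the centroid of triangle CJP ⇒ A = (1/3, 1/3)
3. Y lies on line UC with UY:YC = -3:4 ⇒ Y = (-3, 3/2)
4. G lies on line UP with UG:GP = 4:1 ⇒ G = (0, 3/40)
5. V lies on line PY with PV:VY = 1:2 ⇒ V = (-1, 1/2)
through V parallel to AY: direction (-10/3, 7/6); meets GA at D = (1/15, 19/150)
D = G + t·(A−G) with t = 1/5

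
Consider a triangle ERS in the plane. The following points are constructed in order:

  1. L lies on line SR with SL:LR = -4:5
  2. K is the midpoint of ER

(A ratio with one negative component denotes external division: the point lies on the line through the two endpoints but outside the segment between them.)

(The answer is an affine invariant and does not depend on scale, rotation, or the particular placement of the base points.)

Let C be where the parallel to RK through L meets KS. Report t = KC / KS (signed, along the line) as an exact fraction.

t = 5

Work in coordinates with E = (0, 0), R = (1, 0), S = (0, 1).
1. L lies on line SR with SL:LR = -4:5 ⇒ L = (-4, 5)
2. K is the midpoint of ER ⇒ K = (1/2, 0)
through L parallel to RK: direction (-1/2, 0); meets KS at C = (-2, 5)
C = K + t·(S−K) with t = 5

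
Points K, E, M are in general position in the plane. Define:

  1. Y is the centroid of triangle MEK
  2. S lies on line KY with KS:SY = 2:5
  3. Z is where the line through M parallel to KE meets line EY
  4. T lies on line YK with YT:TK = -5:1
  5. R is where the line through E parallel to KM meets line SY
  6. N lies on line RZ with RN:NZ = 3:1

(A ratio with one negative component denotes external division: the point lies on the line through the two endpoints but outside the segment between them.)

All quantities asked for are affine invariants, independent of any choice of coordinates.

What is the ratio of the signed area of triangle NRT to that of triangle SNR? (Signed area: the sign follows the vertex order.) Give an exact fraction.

Choose coordinates K = (0, 0), E = (1, 0), M = (0, 1).
1. Y is the centroid of triangle MEK ⇒ Y = (1/3, 1/3)
2. S lies on line KY with KS:SY = 2:5 ⇒ S = (2/21, 2/21)
3. Z is where the line through M parallel to KE meets line EY ⇒ Z = (-1, 1)
4. T lies on line YK with YT:TK = -5:1 ⇒ T = (-1/12, -1/12)
5. R is where the line through E parallel to KM meets line SY ⇒ R = (1, 1)
6. N lies on line RZ with RN:NZ = 3:1 ⇒ N = (-1/2, 1)
2·[NRT] = -13/8, 2·[SNR] = -19/14
[NRT]:[SNR] = -13/8:-19/14 = 91/76

[NRT]:[SNR] = 91/76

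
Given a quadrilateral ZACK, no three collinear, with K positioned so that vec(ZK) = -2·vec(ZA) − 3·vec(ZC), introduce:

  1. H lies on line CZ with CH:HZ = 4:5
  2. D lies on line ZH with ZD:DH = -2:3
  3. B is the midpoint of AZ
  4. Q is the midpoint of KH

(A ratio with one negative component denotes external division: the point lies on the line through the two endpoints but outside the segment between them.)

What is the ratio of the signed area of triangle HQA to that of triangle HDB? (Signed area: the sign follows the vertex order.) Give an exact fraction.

[HQA]:[HDB] = 14/5

Set Z = (0, 0), A = (1, 0), C = (0, 1), K = (-2, -3); any affine frame gives the same invariant.
1. H lies on line CZ with CH:HZ = 4:5 ⇒ H = (0, 5/9)
2. D lies on line ZH with ZD:DH = -2:3 ⇒ D = (0, -10/9)
3. B is the midpoint of AZ ⇒ B = (1/2, 0)
4. Q is the midpoint of KH ⇒ Q = (-1, -11/9)
2·[HQA] = 7/3, 2·[HDB] = 5/6
[HQA]:[HDB] = 7/3:5/6 = 14/5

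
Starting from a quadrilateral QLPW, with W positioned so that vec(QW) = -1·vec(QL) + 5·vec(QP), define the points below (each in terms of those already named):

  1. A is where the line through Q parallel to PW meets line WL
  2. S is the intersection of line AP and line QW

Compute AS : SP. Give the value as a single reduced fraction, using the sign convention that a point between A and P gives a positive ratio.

Choose coordinates Q = (0, 0), L = (1, 0), P = (0, 1), W = (-1, 5).
1. A is where the line through Q parallel to PW meets line WL ⇒ A = (-5/3, 20/3)
2. S is the intersection of line AP and line QW ⇒ S = (-5/8, 25/8)
S = A + t·(P−A) with t = 5/8, so AS:SP = t:(1−t) = 5/8:3/8

AS:SP = 5/3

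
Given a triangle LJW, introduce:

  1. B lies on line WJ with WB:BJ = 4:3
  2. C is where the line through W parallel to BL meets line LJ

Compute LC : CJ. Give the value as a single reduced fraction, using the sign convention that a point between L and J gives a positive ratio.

Set L = (0, 0), J = (1, 0), W = (0, 1); any affine frame gives the same invariant.
1. B lies on line WJ with WB:BJ = 4:3 ⇒ B = (4/7, 3/7)
2. C is where the line through W parallel to BL meets line LJ ⇒ C = (-4/3, 0)
C = L + t·(J−L) with t = -4/3, so LC:CJ = t:(1−t) = -4/3:7/3

LC:CJ = -4/7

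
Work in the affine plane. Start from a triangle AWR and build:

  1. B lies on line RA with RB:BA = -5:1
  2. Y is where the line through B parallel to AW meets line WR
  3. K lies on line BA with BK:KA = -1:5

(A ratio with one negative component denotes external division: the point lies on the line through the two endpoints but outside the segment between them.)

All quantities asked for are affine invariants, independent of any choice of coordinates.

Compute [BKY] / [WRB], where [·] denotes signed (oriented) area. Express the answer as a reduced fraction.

[BKY]:[WRB] = 1/16

Set A = (0, 0), W = (1, 0), R = (0, 1); any affine frame gives the same invariant.
1. B lies on line RA with RB:BA = -5:1 ⇒ B = (0, -1/4)
2. Y is where the line through B parallel to AW meets line WR ⇒ Y = (5/4, -1/4)
3. K lies on line BA with BK:KA = -1:5 ⇒ K = (0, -5/16)
2·[BKY] = 5/64, 2·[WRB] = 5/4
[BKY]:[WRB] = 5/64:5/4 = 1/16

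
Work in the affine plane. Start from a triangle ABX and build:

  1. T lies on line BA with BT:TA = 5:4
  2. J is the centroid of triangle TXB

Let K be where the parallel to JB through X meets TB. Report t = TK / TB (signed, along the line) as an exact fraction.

Work in coordinates with A = (0, 0), B = (1, 0), X = (0, 1).
1. T lies on line BA with BT:TA = 5:4 ⇒ T = (4/9, 0)
2. J is the centroid of triangle TXB ⇒ J = (13/27, 1/3)
through X parallel to JB: direction (14/27, -1/3); meets TB at K = (14/9, 0)
K = T + t·(B−T) with t = 2

t = 2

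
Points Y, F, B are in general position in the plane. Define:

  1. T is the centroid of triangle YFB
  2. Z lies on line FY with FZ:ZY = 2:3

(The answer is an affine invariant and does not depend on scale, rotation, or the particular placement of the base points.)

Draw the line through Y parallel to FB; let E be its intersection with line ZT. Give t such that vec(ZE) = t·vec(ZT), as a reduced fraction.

Set Y = (0, 0), F = (1, 0), B = (0, 1); any affine frame gives the same invariant.
1. T is the centroid of triangle YFB ⇒ T = (1/3, 1/3)
2. Z lies on line FY with FZ:ZY = 2:3 ⇒ Z = (3/5, 0)
through Y parallel to FB: direction (-1, 1); meets ZT at E = (3, -3)
E = Z + t·(T−Z) with t = -9

t = -9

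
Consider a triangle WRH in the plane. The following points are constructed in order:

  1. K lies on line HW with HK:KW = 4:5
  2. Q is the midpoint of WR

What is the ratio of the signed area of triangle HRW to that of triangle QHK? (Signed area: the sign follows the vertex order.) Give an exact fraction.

Choose coordinates W = (0, 0), R = (1, 0), H = (0, 1).
1. K lies on line HW with HK:KW = 4:5 ⇒ K = (0, 5/9)
2. Q is the midpoint of WR ⇒ Q = (1/2, 0)
2·[HRW] = -1, 2·[QHK] = 2/9
[HRW]:[QHK] = -1:2/9 = -9/2

[HRW]:[QHK] = -9/2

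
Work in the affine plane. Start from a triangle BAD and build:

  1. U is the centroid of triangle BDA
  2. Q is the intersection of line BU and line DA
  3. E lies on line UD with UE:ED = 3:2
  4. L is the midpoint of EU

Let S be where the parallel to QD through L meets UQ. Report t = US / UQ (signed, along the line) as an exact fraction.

t = 3/10

Assign B = (0, 0), A = (1, 0), D = (0, 1) — the answer is frame-independent, so this choice is without loss of generality.
1. U is the centroid of triangle BDA ⇒ U = (1/3, 1/3)
2. Q is the intersection of line BU and line DA ⇒ Q = (1/2, 1/2)
3. E lies on line UD with UE:ED = 3:2 ⇒ E = (2/15, 11/15)
4. L is the midpoint of EU ⇒ L = (7/30, 8/15)
through L parallel to QD: direction (-1/2, 1/2); meets UQ at S = (23/60, 23/60)
S = U + t·(Q−U) with t = 3/10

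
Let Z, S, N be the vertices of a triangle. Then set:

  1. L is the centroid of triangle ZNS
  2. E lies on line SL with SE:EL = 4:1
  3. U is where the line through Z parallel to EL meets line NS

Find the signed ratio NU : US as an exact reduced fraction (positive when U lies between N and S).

Work in coordinates with Z = (0, 0), S = (1, 0), N = (0, 1).
1. L is the centroid of triangle ZNS ⇒ L = (1/3, 1/3)
2. E lies on line SL with SE:EL = 4:1 ⇒ E = (7/15, 4/15)
3. U is where the line through Z parallel to EL meets line NS ⇒ U = (2, -1)
U = N + t·(S−N) with t = 2, so NU:US = t:(1−t) = 2:-1

NU:US = -2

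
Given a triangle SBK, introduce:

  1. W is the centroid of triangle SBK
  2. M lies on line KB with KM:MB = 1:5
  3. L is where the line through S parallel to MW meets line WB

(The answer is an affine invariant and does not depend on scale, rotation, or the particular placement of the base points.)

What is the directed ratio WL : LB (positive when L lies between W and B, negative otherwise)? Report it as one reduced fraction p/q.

WL:LB = -4/9

Choose coordinates S = (0, 0), B = (1, 0), K = (0, 1).
1. W is the centroid of triangle SBK ⇒ W = (1/3, 1/3)
2. M lies on line KB with KM:MB = 1:5 ⇒ M = (1/6, 5/6)
3. L is where the line through S parallel to MW meets line WB ⇒ L = (-1/5, 3/5)
L = W + t·(B−W) with t = -4/5, so WL:LB = t:(1−t) = -4/5:9/5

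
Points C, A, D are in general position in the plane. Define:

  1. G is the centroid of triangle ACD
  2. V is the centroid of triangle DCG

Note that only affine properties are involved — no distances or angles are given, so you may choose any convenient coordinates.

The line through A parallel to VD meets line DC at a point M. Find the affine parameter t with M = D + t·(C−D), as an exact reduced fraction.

Assign C = (0, 0), A = (1, 0), D = (0, 1) — the answer is frame-independent, so this choice is without loss of generality.
1. G is the centroid of triangle ACD ⇒ G = (1/3, 1/3)
2. V is the centroid of triangle DCG ⇒ V = (1/9, 4/9)
through A parallel to VD: direction (-1/9, 5/9); meets DC at M = (0, 5)
M = D + t·(C−D) with t = -4

t = -4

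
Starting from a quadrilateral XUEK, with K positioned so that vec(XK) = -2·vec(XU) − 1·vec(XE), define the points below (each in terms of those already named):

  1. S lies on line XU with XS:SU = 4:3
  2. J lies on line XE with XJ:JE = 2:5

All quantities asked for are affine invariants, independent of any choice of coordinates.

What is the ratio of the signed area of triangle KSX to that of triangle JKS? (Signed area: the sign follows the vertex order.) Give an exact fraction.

Set X = (0, 0), U = (1, 0), E = (0, 1), K = (-2, -1); any affine frame gives the same invariant.
1. S lies on line XU with XS:SU = 4:3 ⇒ S = (4/7, 0)
2. J lies on line XE with XJ:JE = 2:5 ⇒ J = (0, 2/7)
2·[KSX] = 4/7, 2·[JKS] = 64/49
[KSX]:[JKS] = 4/7:64/49 = 7/16

[KSX]:[JKS] = 7/16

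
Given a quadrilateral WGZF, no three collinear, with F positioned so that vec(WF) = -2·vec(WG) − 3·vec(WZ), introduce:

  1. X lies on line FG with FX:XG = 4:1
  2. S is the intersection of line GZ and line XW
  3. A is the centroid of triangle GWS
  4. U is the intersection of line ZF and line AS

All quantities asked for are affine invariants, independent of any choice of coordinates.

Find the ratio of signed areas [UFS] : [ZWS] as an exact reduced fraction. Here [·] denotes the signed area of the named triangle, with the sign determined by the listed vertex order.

[UFS]:[ZWS] = 45/8

Work in coordinates with W = (0, 0), G = (1, 0), Z = (0, 1), F = (-2, -3).
1. X lies on line FG with FX:XG = 4:1 ⇒ X = (2/5, -3/5)
2. S is the intersection of line GZ and line XW ⇒ S = (-2, 3)
3. A is the centroid of triangle GWS ⇒ A = (-1/3, 1)
4. U is the intersection of line ZF and line AS ⇒ U = (-1/8, 3/4)
2·[UFS] = -45/4, 2·[ZWS] = -2
[UFS]:[ZWS] = -45/4:-2 = 45/8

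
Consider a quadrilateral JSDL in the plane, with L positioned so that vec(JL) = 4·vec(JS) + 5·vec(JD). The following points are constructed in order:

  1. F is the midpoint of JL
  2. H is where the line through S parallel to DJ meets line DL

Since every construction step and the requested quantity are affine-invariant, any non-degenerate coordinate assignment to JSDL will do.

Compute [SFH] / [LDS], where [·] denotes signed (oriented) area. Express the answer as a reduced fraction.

[SFH]:[LDS] = 1/4

Assign J = (0, 0), S = (1, 0), D = (0, 1), L = (4, 5) — the answer is frame-independent, so this choice is without loss of generality.
1. F is the midpoint of JL ⇒ F = (2, 5/2)
2. H is where the line through S parallel to DJ meets line DL ⇒ H = (1, 2)
2·[SFH] = 2, 2·[LDS] = 8
[SFH]:[LDS] = 2:8 = 1/4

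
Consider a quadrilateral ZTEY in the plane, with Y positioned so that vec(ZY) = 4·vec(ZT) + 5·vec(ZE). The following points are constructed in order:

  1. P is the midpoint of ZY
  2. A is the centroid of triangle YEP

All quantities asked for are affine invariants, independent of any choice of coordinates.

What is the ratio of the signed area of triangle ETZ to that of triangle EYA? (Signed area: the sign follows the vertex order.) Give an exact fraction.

[ETZ]:[EYA] = 3/2

Assign Z = (0, 0), T = (1, 0), E = (0, 1), Y = (4, 5) — the answer is frame-independent, so this choice is without loss of generality.
1. P is the midpoint of ZY ⇒ P = (2, 5/2)
2. A is the centroid of triangle YEP ⇒ A = (2, 17/6)
2·[ETZ] = -1, 2·[EYA] = -2/3
[ETZ]:[EYA] = -1:-2/3 = 3/2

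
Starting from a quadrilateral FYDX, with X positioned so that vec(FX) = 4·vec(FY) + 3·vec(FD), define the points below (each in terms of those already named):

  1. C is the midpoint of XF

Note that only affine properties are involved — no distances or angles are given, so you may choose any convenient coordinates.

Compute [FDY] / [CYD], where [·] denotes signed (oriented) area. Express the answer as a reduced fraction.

Assign F = (0, 0), Y = (1, 0), D = (0, 1), X = (4, 3) — the answer is frame-independent, so this choice is without loss of generality.
1. C is the midpoint of XF ⇒ C = (2, 3/2)
2·[FDY] = -1, 2·[CYD] = -5/2
[FDY]:[CYD] = -1:-5/2 = 2/5

[FDY]:[CYD] = 2/5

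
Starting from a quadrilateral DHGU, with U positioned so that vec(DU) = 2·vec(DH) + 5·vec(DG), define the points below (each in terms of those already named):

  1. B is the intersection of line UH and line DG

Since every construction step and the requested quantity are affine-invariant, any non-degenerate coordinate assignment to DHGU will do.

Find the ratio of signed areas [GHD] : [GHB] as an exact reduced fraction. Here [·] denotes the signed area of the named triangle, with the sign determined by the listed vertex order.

Work in coordinates with D = (0, 0), H = (1, 0), G = (0, 1), U = (2, 5).
1. B is the intersection of line UH and line DG ⇒ B = (0, -5)
2·[GHD] = -1, 2·[GHB] = -6
[GHD]:[GHB] = -1:-6 = 1/6

[GHD]:[GHB] = 1/6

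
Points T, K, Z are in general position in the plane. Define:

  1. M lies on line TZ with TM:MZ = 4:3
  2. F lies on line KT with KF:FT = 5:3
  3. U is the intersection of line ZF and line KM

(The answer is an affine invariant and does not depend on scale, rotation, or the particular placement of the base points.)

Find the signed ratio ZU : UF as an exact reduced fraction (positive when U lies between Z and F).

Assign T = (0, 0), K = (1, 0), Z = (0, 1) — the answer is frame-independent, so this choice is without loss of generality.
1. M lies on line TZ with TM:MZ = 4:3 ⇒ M = (0, 4/7)
2. F lies on line KT with KF:FT = 5:3 ⇒ F = (3/8, 0)
3. U is the intersection of line ZF and line KM ⇒ U = (9/44, 5/11)
U = Z + t·(F−Z) with t = 6/11, so ZU:UF = t:(1−t) = 6/11:5/11

ZU:UF = 6/5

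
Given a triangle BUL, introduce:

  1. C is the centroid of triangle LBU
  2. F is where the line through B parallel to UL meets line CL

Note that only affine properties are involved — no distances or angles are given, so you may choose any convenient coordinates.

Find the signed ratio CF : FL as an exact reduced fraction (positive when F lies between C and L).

Set B = (0, 0), U = (1, 0), L = (0, 1); any affine frame gives the same invariant.
1. C is the centroid of triangle LBU ⇒ C = (1/3, 1/3)
2. F is where the line through B parallel to UL meets line CL ⇒ F = (1, -1)
F = C + t·(L−C) with t = -2, so CF:FL = t:(1−t) = -2:3

CF:FL = -2/3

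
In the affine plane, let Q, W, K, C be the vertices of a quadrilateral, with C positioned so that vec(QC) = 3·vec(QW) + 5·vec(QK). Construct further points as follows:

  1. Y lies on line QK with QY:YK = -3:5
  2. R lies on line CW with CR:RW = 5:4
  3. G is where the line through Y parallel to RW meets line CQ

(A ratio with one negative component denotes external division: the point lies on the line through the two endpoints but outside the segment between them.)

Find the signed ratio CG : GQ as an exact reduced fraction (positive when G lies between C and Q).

Choose coordinates Q = (0, 0), W = (1, 0), K = (0, 1), C = (3, 5).
1. Y lies on line QK with QY:YK = -3:5 ⇒ Y = (0, -3/2)
2. R lies on line CW with CR:RW = 5:4 ⇒ R = (17/9, 20/9)
3. G is where the line through Y parallel to RW meets line CQ ⇒ G = (9/5, 3)
G = C + t·(Q−C) with t = 2/5, so CG:GQ = t:(1−t) = 2/5:3/5

CG:GQ = 2/3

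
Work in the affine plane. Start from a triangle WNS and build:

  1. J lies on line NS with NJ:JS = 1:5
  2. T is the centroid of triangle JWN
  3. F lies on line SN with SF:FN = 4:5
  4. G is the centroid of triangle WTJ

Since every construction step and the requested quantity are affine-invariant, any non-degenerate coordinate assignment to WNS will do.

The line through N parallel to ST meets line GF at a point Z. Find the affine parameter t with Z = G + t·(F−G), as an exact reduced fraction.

t = 12/7

Assign W = (0, 0), N = (1, 0), S = (0, 1) — the answer is frame-independent, so this choice is without loss of generality.
1. J lies on line NS with NJ:JS = 1:5 ⇒ J = (5/6, 1/6)
2. T is the centroid of triangle JWN ⇒ T = (11/18, 1/18)
3. F lies on line SN with SF:FN = 4:5 ⇒ F = (4/9, 5/9)
4. G is the centroid of triangle WTJ ⇒ G = (13/27, 2/27)
through N parallel to ST: direction (11/18, -17/18); meets GF at Z = (79/189, 170/189)
Z = G + t·(F−G) with t = 12/7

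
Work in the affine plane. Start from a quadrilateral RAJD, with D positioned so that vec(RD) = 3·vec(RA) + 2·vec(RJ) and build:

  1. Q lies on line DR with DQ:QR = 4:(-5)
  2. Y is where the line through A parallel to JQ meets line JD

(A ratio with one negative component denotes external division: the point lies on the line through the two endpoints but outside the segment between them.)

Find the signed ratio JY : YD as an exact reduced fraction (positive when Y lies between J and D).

Assign R = (0, 0), A = (1, 0), J = (0, 1), D = (3, 2) — the answer is frame-independent, so this choice is without loss of generality.
1. Q lies on line DR with DQ:QR = 4:(-5) ⇒ Q = (15, 10)
2. Y is where the line through A parallel to JQ meets line JD ⇒ Y = (6, 3)
Y = J + t·(D−J) with t = 2, so JY:YD = t:(1−t) = 2:-1

JY:YD = -2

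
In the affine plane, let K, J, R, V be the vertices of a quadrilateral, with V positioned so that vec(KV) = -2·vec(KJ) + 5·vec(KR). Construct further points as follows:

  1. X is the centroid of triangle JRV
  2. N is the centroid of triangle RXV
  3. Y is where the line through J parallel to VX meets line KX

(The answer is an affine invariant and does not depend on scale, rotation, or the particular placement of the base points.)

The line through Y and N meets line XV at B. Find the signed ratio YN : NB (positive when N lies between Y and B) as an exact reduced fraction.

Choose coordinates K = (0, 0), J = (1, 0), R = (0, 1), V = (-2, 5).
1. X is the centroid of triangle JRV ⇒ X = (-1/3, 2)
2. N is the centroid of triangle RXV ⇒ N = (-7/9, 8/3)
3. Y is where the line through J parallel to VX meets line KX ⇒ Y = (-3/7, 18/7)
line YN meets XV at B = (-29/42, 37/14)
N = Y + t·(B−Y) with t = 4/3, so YN:NB = 4/3:-1/3

YN:NB = -4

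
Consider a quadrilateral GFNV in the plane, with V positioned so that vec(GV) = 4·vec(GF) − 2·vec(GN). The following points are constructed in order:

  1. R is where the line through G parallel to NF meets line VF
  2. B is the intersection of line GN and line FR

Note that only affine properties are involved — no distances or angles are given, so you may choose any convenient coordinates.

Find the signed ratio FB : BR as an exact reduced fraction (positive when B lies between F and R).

Set G = (0, 0), F = (1, 0), N = (0, 1), V = (4, -2); any affine frame gives the same invariant.
1. R is where the line through G parallel to NF meets line VF ⇒ R = (-2, 2)
2. B is the intersection of line GN and line FR ⇒ B = (0, 2/3)
B = F + t·(R−F) with t = 1/3, so FB:BR = t:(1−t) = 1/3:2/3

FB:BR = 1/2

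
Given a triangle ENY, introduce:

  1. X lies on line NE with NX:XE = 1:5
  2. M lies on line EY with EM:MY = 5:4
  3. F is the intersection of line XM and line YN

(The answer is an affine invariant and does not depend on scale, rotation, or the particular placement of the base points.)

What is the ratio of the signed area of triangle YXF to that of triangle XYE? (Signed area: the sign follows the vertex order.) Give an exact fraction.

Set E = (0, 0), N = (1, 0), Y = (0, 1); any affine frame gives the same invariant.
1. X lies on line NE with NX:XE = 1:5 ⇒ X = (5/6, 0)
2. M lies on line EY with EM:MY = 5:4 ⇒ M = (0, 5/9)
3. F is the intersection of line XM and line YN ⇒ F = (4/3, -1/3)
2·[YXF] = 2/9, 2·[XYE] = 5/6
[YXF]:[XYE] = 2/9:5/6 = 4/15

[YXF]:[XYE] = 4/15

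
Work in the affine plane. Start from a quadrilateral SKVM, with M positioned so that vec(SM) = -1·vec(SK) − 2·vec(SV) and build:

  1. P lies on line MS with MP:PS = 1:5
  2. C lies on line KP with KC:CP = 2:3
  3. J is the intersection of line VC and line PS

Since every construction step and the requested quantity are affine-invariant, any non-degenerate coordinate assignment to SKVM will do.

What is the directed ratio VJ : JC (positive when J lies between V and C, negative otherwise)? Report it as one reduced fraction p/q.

Choose coordinates S = (0, 0), K = (1, 0), V = (0, 1), M = (-1, -2).
1. P lies on line MS with MP:PS = 1:5 ⇒ P = (-5/6, -5/3)
2. C lies on line KP with KC:CP = 2:3 ⇒ C = (4/15, -2/3)
3. J is the intersection of line VC and line PS ⇒ J = (4/33, 8/33)
J = V + t·(C−V) with t = 5/11, so VJ:JC = t:(1−t) = 5/11:6/11

VJ:JC = 5/6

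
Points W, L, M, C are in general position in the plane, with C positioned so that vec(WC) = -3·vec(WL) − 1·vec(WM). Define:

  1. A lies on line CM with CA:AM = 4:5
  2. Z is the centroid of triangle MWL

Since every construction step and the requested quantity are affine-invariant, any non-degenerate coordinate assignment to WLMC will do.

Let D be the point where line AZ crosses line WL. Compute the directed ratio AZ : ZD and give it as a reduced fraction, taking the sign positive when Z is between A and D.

Set W = (0, 0), L = (1, 0), M = (0, 1), C = (-3, -1); any affine frame gives the same invariant.
1. A lies on line CM with CA:AM = 4:5 ⇒ A = (-5/3, -1/9)
2. Z is the centroid of triangle MWL ⇒ Z = (1/3, 1/3)
line AZ meets WL at D = (-7/6, 0)
Z = A + t·(D−A) with t = 4, so AZ:ZD = 4:-3

AZ:ZD = -4/3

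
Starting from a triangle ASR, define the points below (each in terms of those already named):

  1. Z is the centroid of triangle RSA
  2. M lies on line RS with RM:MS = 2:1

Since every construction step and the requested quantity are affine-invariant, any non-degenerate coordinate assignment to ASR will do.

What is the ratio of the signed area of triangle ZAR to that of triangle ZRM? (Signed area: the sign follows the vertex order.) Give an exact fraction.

[ZAR]:[ZRM] = 3/2

Work in coordinates with A = (0, 0), S = (1, 0), R = (0, 1).
1. Z is the centroid of triangle RSA ⇒ Z = (1/3, 1/3)
2. M lies on line RS with RM:MS = 2:1 ⇒ M = (2/3, 1/3)
2·[ZAR] = -1/3, 2·[ZRM] = -2/9
[ZAR]:[ZRM] = -1/3:-2/9 = 3/2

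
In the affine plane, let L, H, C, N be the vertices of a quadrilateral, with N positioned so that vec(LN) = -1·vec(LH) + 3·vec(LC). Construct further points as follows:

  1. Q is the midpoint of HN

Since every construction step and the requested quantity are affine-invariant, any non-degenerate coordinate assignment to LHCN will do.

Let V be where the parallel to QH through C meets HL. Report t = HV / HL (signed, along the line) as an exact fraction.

Choose coordinates L = (0, 0), H = (1, 0), C = (0, 1), N = (-1, 3).
1. Q is the midpoint of HN ⇒ Q = (0, 3/2)
through C parallel to QH: direction (1, -3/2); meets HL at V = (2/3, 0)
V = H + t·(L−H) with t = 1/3

t = 1/3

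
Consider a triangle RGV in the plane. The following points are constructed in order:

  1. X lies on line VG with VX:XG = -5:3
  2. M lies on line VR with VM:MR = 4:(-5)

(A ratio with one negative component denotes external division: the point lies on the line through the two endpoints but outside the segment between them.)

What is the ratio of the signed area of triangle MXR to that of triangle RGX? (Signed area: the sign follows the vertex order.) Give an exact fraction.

Choose coordinates R = (0, 0), G = (1, 0), V = (0, 1).
1. X lies on line VG with VX:XG = -5:3 ⇒ X = (5/2, -3/2)
2. M lies on line VR with VM:MR = 4:(-5) ⇒ M = (0, 5)
2·[MXR] = -25/2, 2·[RGX] = -3/2
[MXR]:[RGX] = -25/2:-3/2 = 25/3

[MXR]:[RGX] = 25/3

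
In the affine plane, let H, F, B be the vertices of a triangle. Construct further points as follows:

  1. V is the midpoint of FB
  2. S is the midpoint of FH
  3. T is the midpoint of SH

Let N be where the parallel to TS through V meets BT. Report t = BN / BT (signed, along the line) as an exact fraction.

Choose coordinates H = (0, 0), F = (1, 0), B = (0, 1).
1. V is the midpoint of FB ⇒ V = (1/2, 1/2)
2. S is the midpoint of FH ⇒ S = (1/2, 0)
3. T is the midpoint of SH ⇒ T = (1/4, 0)
through V parallel to TS: direction (1/4, 0); meets BT at N = (1/8, 1/2)
N = B + t·(T−B) with t = 1/2

t = 1/2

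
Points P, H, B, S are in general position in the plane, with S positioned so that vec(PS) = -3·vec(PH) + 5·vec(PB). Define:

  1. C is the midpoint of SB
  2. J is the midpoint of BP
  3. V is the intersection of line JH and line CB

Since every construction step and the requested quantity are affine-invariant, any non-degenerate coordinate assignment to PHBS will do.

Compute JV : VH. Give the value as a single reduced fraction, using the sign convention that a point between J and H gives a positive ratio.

Work in coordinates with P = (0, 0), H = (1, 0), B = (0, 1), S = (-3, 5).
1. C is the midpoint of SB ⇒ C = (-3/2, 3)
2. J is the midpoint of BP ⇒ J = (0, 1/2)
3. V is the intersection of line JH and line CB ⇒ V = (3/5, 1/5)
V = J + t·(H−J) with t = 3/5, so JV:VH = t:(1−t) = 3/5:2/5

JV:VH = 3/2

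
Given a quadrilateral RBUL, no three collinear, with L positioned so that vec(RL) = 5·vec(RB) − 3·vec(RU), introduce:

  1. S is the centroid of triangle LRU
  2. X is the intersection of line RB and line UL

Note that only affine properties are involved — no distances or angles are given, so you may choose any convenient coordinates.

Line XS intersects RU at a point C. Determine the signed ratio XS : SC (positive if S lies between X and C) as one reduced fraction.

Work in coordinates with R = (0, 0), B = (1, 0), U = (0, 1), L = (5, -3).
1. S is the centroid of triangle LRU ⇒ S = (5/3, -2/3)
2. X is the intersection of line RB and line UL ⇒ X = (5/4, 0)
line XS meets RU at C = (0, 2)
S = X + t·(C−X) with t = -1/3, so XS:SC = -1/3:4/3

XS:SC = -1/4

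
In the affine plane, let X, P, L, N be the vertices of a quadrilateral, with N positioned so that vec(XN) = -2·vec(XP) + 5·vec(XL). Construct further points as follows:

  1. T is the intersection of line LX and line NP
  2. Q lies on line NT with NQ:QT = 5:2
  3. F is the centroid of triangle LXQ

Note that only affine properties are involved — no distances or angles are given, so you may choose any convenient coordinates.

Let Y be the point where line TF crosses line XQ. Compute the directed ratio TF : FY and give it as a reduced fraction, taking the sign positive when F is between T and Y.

TF:FY = 4

Choose coordinates X = (0, 0), P = (1, 0), L = (0, 1), N = (-2, 5).
1. T is the intersection of line LX and line NP ⇒ T = (0, 5/3)
2. Q lies on line NT with NQ:QT = 5:2 ⇒ Q = (-4/7, 55/21)
3. F is the centroid of triangle LXQ ⇒ F = (-4/21, 76/63)
line TF meets XQ at Y = (-5/21, 275/252)
F = T + t·(Y−T) with t = 4/5, so TF:FY = 4/5:1/5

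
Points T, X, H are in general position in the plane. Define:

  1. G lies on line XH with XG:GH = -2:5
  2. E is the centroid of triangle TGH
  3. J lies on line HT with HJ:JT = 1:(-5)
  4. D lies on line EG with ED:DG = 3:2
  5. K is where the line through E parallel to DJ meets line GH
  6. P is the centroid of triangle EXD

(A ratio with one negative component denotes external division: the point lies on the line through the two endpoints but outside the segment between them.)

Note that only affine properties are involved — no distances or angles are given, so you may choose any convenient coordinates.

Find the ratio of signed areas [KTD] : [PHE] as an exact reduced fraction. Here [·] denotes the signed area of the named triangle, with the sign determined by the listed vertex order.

Work in coordinates with T = (0, 0), X = (1, 0), H = (0, 1).
1. G lies on line XH with XG:GH = -2:5 ⇒ G = (5/3, -2/3)
2. E is the centroid of triangle TGH ⇒ E = (5/9, 1/9)
3. J lies on line HT with HJ:JT = 1:(-5) ⇒ J = (0, 5/4)
4. D lies on line EG with ED:DG = 3:2 ⇒ D = (11/9, -16/45)
5. K is where the line through E parallel to DJ meets line GH ⇒ K = (-35/69, 104/69)
6. P is the centroid of triangle EXD ⇒ P = (25/27, -11/135)
2·[KTD] = 344/207, 2·[PHE] = 2/9
[KTD]:[PHE] = 344/207:2/9 = 172/23

[KTD]:[PHE] = 172/23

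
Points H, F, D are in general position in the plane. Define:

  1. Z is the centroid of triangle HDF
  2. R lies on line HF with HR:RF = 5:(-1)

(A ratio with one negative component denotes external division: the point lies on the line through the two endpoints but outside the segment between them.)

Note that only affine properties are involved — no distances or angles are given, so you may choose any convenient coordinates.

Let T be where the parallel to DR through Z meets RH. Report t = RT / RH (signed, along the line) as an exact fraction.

t = 2/5

Set H = (0, 0), F = (1, 0), D = (0, 1); any affine frame gives the same invariant.
1. Z is the centroid of triangle HDF ⇒ Z = (1/3, 1/3)
2. R lies on line HF with HR:RF = 5:(-1) ⇒ R = (5/4, 0)
through Z parallel to DR: direction (5/4, -1); meets RH at T = (3/4, 0)
T = R + t·(H−R) with t = 2/5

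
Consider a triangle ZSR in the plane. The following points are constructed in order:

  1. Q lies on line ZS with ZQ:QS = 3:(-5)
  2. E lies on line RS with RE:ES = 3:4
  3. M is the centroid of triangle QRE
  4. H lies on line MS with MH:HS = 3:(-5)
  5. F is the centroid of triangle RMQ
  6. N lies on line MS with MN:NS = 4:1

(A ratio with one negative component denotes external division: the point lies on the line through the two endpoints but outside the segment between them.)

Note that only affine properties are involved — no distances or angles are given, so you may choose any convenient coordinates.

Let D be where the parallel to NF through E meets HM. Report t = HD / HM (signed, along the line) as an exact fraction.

Set Z = (0, 0), S = (1, 0), R = (0, 1); any affine frame gives the same invariant.
1. Q lies on line ZS with ZQ:QS = 3:(-5) ⇒ Q = (-3/2, 0)
2. E lies on line RS with RE:ES = 3:4 ⇒ E = (3/7, 4/7)
3. M is the centroid of triangle QRE ⇒ M = (-5/14, 11/21)
4. H lies on line MS with MH:HS = 3:(-5) ⇒ H = (-67/28, 55/42)
5. F is the centroid of triangle RMQ ⇒ F = (-13/21, 32/63)
6. N lies on line MS with MN:NS = 4:1 ⇒ N = (51/70, 11/105)
through E parallel to NF: direction (-283/210, 127/315); meets HM at D = (-253/70, 187/105)
D = H + t·(M−H) with t = -3/5

t = -3/5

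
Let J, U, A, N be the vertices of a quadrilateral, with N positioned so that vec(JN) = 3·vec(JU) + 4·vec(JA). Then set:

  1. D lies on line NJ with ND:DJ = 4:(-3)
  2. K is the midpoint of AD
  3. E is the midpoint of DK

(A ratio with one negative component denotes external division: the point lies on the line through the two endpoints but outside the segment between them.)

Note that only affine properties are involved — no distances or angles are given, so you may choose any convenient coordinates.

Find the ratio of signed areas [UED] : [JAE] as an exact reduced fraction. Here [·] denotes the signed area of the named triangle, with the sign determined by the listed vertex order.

[UED]:[JAE] = 22/27

Work in coordinates with J = (0, 0), U = (1, 0), A = (0, 1), N = (3, 4).
1. D lies on line NJ with ND:DJ = 4:(-3) ⇒ D = (-9, -12)
2. K is the midpoint of AD ⇒ K = (-9/2, -11/2)
3. E is the midpoint of DK ⇒ E = (-27/4, -35/4)
2·[UED] = 11/2, 2·[JAE] = 27/4
[UED]:[JAE] = 11/2:27/4 = 22/27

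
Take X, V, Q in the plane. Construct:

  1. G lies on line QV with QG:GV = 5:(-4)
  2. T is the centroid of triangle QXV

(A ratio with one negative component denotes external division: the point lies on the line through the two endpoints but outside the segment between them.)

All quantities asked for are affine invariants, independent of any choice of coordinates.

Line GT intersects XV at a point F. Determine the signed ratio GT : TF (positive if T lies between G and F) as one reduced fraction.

Set X = (0, 0), V = (1, 0), Q = (0, 1); any affine frame gives the same invariant.
1. G lies on line QV with QG:GV = 5:(-4) ⇒ G = (5, -4)
2. T is the centroid of triangle QXV ⇒ T = (1/3, 1/3)
line GT meets XV at F = (9/13, 0)
T = G + t·(F−G) with t = 13/12, so GT:TF = 13/12:-1/12

GT:TF = -13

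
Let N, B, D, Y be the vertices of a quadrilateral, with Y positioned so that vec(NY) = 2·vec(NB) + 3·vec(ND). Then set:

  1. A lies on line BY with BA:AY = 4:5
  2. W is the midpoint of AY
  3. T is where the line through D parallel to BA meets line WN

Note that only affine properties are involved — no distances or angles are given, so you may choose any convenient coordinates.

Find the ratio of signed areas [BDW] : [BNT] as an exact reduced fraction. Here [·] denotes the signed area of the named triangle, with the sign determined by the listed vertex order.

[BDW]:[BNT] = -4

Work in coordinates with N = (0, 0), B = (1, 0), D = (0, 1), Y = (2, 3).
1. A lies on line BY with BA:AY = 4:5 ⇒ A = (13/9, 4/3)
2. W is the midpoint of AY ⇒ W = (31/18, 13/6)
3. T is where the line through D parallel to BA meets line WN ⇒ T = (-31/54, -13/18)
2·[BDW] = -26/9, 2·[BNT] = 13/18
[BDW]:[BNT] = -26/9:13/18 = -4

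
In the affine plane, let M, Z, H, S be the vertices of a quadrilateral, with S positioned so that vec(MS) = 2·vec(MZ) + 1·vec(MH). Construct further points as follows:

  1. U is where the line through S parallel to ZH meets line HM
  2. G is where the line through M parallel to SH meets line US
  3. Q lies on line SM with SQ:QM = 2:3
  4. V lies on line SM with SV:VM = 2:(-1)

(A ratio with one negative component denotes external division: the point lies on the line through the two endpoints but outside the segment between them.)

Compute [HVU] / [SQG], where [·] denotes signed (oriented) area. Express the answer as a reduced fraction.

Choose coordinates M = (0, 0), Z = (1, 0), H = (0, 1), S = (2, 1).
1. U is where the line through S parallel to ZH meets line HM ⇒ U = (0, 3)
2. G is where the line through M parallel to SH meets line US ⇒ G = (3, 0)
3. Q lies on line SM with SQ:QM = 2:3 ⇒ Q = (6/5, 3/5)
4. V lies on line SM with SV:VM = 2:(-1) ⇒ V = (-2, -1)
2·[HVU] = -4, 2·[SQG] = 6/5
[HVU]:[SQG] = -4:6/5 = -10/3

[HVU]:[SQG] = -10/3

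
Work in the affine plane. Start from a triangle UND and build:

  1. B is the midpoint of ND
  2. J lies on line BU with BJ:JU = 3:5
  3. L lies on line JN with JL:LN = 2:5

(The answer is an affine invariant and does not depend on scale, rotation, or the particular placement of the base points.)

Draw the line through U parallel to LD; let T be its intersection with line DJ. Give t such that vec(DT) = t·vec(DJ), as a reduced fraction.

Set U = (0, 0), N = (1, 0), D = (0, 1); any affine frame gives the same invariant.
1. B is the midpoint of ND ⇒ B = (1/2, 1/2)
2. J lies on line BU with BJ:JU = 3:5 ⇒ J = (5/16, 5/16)
3. L lies on line JN with JL:LN = 2:5 ⇒ L = (57/112, 25/112)
through U parallel to LD: direction (-57/112, 87/112); meets DJ at T = (95/64, -145/64)
T = D + t·(J−D) with t = 19/4

t = 19/4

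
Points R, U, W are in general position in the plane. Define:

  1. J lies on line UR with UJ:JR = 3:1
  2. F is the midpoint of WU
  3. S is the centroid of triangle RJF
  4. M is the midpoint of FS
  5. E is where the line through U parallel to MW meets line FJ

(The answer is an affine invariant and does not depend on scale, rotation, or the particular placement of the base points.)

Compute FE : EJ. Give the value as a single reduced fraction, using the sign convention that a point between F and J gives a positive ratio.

FE:EJ = -7/24

Assign R = (0, 0), U = (1, 0), W = (0, 1) — the answer is frame-independent, so this choice is without loss of generality.
1. J lies on line UR with UJ:JR = 3:1 ⇒ J = (1/4, 0)
2. F is the midpoint of WU ⇒ F = (1/2, 1/2)
3. S is the centroid of triangle RJF ⇒ S = (1/4, 1/6)
4. M is the midpoint of FS ⇒ M = (3/8, 1/3)
5. E is where the line through U parallel to MW meets line FJ ⇒ E = (41/68, 12/17)
E = F + t·(J−F) with t = -7/17, so FE:EJ = t:(1−t) = -7/17:24/17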